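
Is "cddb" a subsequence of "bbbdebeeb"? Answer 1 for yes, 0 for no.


Check if "cddb" is a subsequence of "bbbdebeeb"
Greedy scan:
  Position 0 ('b'): no match needed
  Position 1 ('b'): no match needed
  Position 2 ('b'): no match needed
  Position 3 ('d'): no match needed
  Position 4 ('e'): no match needed
  Position 5 ('b'): no match needed
  Position 6 ('e'): no match needed
  Position 7 ('e'): no match needed
  Position 8 ('b'): no match needed
Only matched 0/4 characters => not a subsequence

0


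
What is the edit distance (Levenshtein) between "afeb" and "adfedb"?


Computing edit distance: "afeb" -> "adfedb"
DP table:
           a    d    f    e    d    b
      0    1    2    3    4    5    6
  a   1    0    1    2    3    4    5
  f   2    1    1    1    2    3    4
  e   3    2    2    2    1    2    3
  b   4    3    3    3    2    2    2
Edit distance = dp[4][6] = 2

2


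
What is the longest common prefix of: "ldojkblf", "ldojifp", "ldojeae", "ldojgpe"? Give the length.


Words: ldojkblf, ldojifp, ldojeae, ldojgpe
  Position 0: all 'l' => match
  Position 1: all 'd' => match
  Position 2: all 'o' => match
  Position 3: all 'j' => match
  Position 4: ('k', 'i', 'e', 'g') => mismatch, stop
LCP = "ldoj" (length 4)

4


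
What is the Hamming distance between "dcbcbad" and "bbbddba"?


Comparing "dcbcbad" and "bbbddba" position by position:
  Position 0: 'd' vs 'b' => differ
  Position 1: 'c' vs 'b' => differ
  Position 2: 'b' vs 'b' => same
  Position 3: 'c' vs 'd' => differ
  Position 4: 'b' vs 'd' => differ
  Position 5: 'a' vs 'b' => differ
  Position 6: 'd' vs 'a' => differ
Total differences (Hamming distance): 6

6


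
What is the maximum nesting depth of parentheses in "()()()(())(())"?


Input: "()()()(())(())"
Tracking depth:
  Position 0 '(': depth becomes 1
  Position 1 ')': depth becomes 0
  Position 2 '(': depth becomes 1
  Position 3 ')': depth becomes 0
  Position 4 '(': depth becomes 1
  Position 5 ')': depth becomes 0
  Position 6 '(': depth becomes 1
  Position 7 '(': depth becomes 2
  Position 8 ')': depth becomes 1
  Position 9 ')': depth becomes 0
  Position 10 '(': depth becomes 1
  Position 11 '(': depth becomes 2
  Position 12 ')': depth becomes 1
  Position 13 ')': depth becomes 0
Maximum depth reached: 2

2


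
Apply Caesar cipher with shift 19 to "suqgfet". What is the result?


Caesar cipher: shift "suqgfet" by 19
  's' (pos 18) + 19 = pos 11 = 'l'
  'u' (pos 20) + 19 = pos 13 = 'n'
  'q' (pos 16) + 19 = pos 9 = 'j'
  'g' (pos 6) + 19 = pos 25 = 'z'
  'f' (pos 5) + 19 = pos 24 = 'y'
  'e' (pos 4) + 19 = pos 23 = 'x'
  't' (pos 19) + 19 = pos 12 = 'm'
Result: lnjzyxm

lnjzyxm


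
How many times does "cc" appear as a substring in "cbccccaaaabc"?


Searching for "cc" in "cbccccaaaabc"
Scanning each position:
  Position 0: "cb" => no
  Position 1: "bc" => no
  Position 2: "cc" => MATCH
  Position 3: "cc" => MATCH
  Position 4: "cc" => MATCH
  Position 5: "ca" => no
  Position 6: "aa" => no
  Position 7: "aa" => no
  Position 8: "aa" => no
  Position 9: "ab" => no
  Position 10: "bc" => no
Total occurrences: 3

3


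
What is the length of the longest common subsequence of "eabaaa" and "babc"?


LCS of "eabaaa" and "babc"
DP table:
           b    a    b    c
      0    0    0    0    0
  e   0    0    0    0    0
  a   0    0    1    1    1
  b   0    1    1    2    2
  a   0    1    2    2    2
  a   0    1    2    2    2
  a   0    1    2    2    2
LCS length = dp[6][4] = 2

2


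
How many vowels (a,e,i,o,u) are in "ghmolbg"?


Input: ghmolbg
Checking each character:
  'g' at position 0: consonant
  'h' at position 1: consonant
  'm' at position 2: consonant
  'o' at position 3: vowel (running total: 1)
  'l' at position 4: consonant
  'b' at position 5: consonant
  'g' at position 6: consonant
Total vowels: 1

1


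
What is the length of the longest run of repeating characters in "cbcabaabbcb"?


Input: "cbcabaabbcb"
Scanning for longest run:
  Position 1 ('b'): new char, reset run to 1
  Position 2 ('c'): new char, reset run to 1
  Position 3 ('a'): new char, reset run to 1
  Position 4 ('b'): new char, reset run to 1
  Position 5 ('a'): new char, reset run to 1
  Position 6 ('a'): continues run of 'a', length=2
  Position 7 ('b'): new char, reset run to 1
  Position 8 ('b'): continues run of 'b', length=2
  Position 9 ('c'): new char, reset run to 1
  Position 10 ('b'): new char, reset run to 1
Longest run: 'a' with length 2

2


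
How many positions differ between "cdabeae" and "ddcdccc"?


Comparing "cdabeae" and "ddcdccc" position by position:
  Position 0: 'c' vs 'd' => DIFFER
  Position 1: 'd' vs 'd' => same
  Position 2: 'a' vs 'c' => DIFFER
  Position 3: 'b' vs 'd' => DIFFER
  Position 4: 'e' vs 'c' => DIFFER
  Position 5: 'a' vs 'c' => DIFFER
  Position 6: 'e' vs 'c' => DIFFER
Positions that differ: 6

6


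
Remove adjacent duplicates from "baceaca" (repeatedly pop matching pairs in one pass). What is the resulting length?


Input: baceaca
Stack-based adjacent duplicate removal:
  Read 'b': push. Stack: b
  Read 'a': push. Stack: ba
  Read 'c': push. Stack: bac
  Read 'e': push. Stack: bace
  Read 'a': push. Stack: bacea
  Read 'c': push. Stack: baceac
  Read 'a': push. Stack: baceaca
Final stack: "baceaca" (length 7)

7


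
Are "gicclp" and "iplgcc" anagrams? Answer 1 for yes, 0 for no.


Strings: "gicclp", "iplgcc"
Sorted first:  ccgilp
Sorted second: ccgilp
Sorted forms match => anagrams

1


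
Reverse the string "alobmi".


Input: alobmi
Reading characters right to left:
  Position 5: 'i'
  Position 4: 'm'
  Position 3: 'b'
  Position 2: 'o'
  Position 1: 'l'
  Position 0: 'a'
Reversed: imbola

imbola


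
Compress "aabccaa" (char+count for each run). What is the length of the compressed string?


Input: aabccaa
Runs:
  'a' x 2 => "a2"
  'b' x 1 => "b1"
  'c' x 2 => "c2"
  'a' x 2 => "a2"
Compressed: "a2b1c2a2"
Compressed length: 8

8


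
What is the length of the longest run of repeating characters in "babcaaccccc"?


Input: "babcaaccccc"
Scanning for longest run:
  Position 1 ('a'): new char, reset run to 1
  Position 2 ('b'): new char, reset run to 1
  Position 3 ('c'): new char, reset run to 1
  Position 4 ('a'): new char, reset run to 1
  Position 5 ('a'): continues run of 'a', length=2
  Position 6 ('c'): new char, reset run to 1
  Position 7 ('c'): continues run of 'c', length=2
  Position 8 ('c'): continues run of 'c', length=3
  Position 9 ('c'): continues run of 'c', length=4
  Position 10 ('c'): continues run of 'c', length=5
Longest run: 'c' with length 5

5


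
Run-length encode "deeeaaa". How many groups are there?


Input: deeeaaa
Scanning for consecutive runs:
  Group 1: 'd' x 1 (positions 0-0)
  Group 2: 'e' x 3 (positions 1-3)
  Group 3: 'a' x 3 (positions 4-6)
Total groups: 3

3


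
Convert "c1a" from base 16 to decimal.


Input: "c1a" in base 16
Positional expansion:
  Digit 'c' (value 12) x 16^2 = 3072
  Digit '1' (value 1) x 16^1 = 16
  Digit 'a' (value 10) x 16^0 = 10
Sum = 3098

3098


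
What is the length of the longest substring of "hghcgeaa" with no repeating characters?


Input: "hghcgeaa"
Sliding window (track last position of each char):
  Position 0 ('h'): window [0,0] length 1 -- new best
  Position 1 ('g'): window [0,1] length 2 -- new best
  Position 2 ('h'): repeat (last at 0), move window start to 1
  Position 2 ('h'): window [1,2] length 2
  Position 3 ('c'): window [1,3] length 3 -- new best
  Position 4 ('g'): repeat (last at 1), move window start to 2
  Position 4 ('g'): window [2,4] length 3
  Position 5 ('e'): window [2,5] length 4 -- new best
  Position 6 ('a'): window [2,6] length 5 -- new best
  Position 7 ('a'): repeat (last at 6), move window start to 7
  Position 7 ('a'): window [7,7] length 1
Longest substring with no repeats: "hcgea" with length 5

5


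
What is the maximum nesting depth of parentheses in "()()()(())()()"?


Input: "()()()(())()()"
Tracking depth:
  Position 0 '(': depth becomes 1
  Position 1 ')': depth becomes 0
  Position 2 '(': depth becomes 1
  Position 3 ')': depth becomes 0
  Position 4 '(': depth becomes 1
  Position 5 ')': depth becomes 0
  Position 6 '(': depth becomes 1
  Position 7 '(': depth becomes 2
  Position 8 ')': depth becomes 1
  Position 9 ')': depth becomes 0
  Position 10 '(': depth becomes 1
  Position 11 ')': depth becomes 0
  Position 12 '(': depth becomes 1
  Position 13 ')': depth becomes 0
Maximum depth reached: 2

2


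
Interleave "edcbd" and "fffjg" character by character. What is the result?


Interleaving "edcbd" and "fffjg":
  Position 0: 'e' from first, 'f' from second => "ef"
  Position 1: 'd' from first, 'f' from second => "df"
  Position 2: 'c' from first, 'f' from second => "cf"
  Position 3: 'b' from first, 'j' from second => "bj"
  Position 4: 'd' from first, 'g' from second => "dg"
Result: efdfcfbjdg

efdfcfbjdg


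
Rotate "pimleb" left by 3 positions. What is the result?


Input: "pimleb", rotate left by 3
First 3 characters: "pim"
Remaining characters: "leb"
Concatenate remaining + first: "leb" + "pim" = "lebpim"

lebpim


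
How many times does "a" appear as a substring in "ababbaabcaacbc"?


Searching for "a" in "ababbaabcaacbc"
Scanning each position:
  Position 0: "a" => MATCH
  Position 1: "b" => no
  Position 2: "a" => MATCH
  Position 3: "b" => no
  Position 4: "b" => no
  Position 5: "a" => MATCH
  Position 6: "a" => MATCH
  Position 7: "b" => no
  Position 8: "c" => no
  Position 9: "a" => MATCH
  Position 10: "a" => MATCH
  Position 11: "c" => no
  Position 12: "b" => no
  Position 13: "c" => no
Total occurrences: 6

6


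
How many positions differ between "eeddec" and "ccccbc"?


Comparing "eeddec" and "ccccbc" position by position:
  Position 0: 'e' vs 'c' => DIFFER
  Position 1: 'e' vs 'c' => DIFFER
  Position 2: 'd' vs 'c' => DIFFER
  Position 3: 'd' vs 'c' => DIFFER
  Position 4: 'e' vs 'b' => DIFFER
  Position 5: 'c' vs 'c' => same
Positions that differ: 5

5


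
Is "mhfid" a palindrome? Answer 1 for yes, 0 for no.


Input: mhfid
Reversed: difhm
  Compare pos 0 ('m') with pos 4 ('d'): MISMATCH
  Compare pos 1 ('h') with pos 3 ('i'): MISMATCH
Result: not a palindrome

0


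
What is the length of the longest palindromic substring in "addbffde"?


Input: "addbffde"
Checking substrings for palindromes:
  [1:3] "dd" (len 2) => palindrome
  [4:6] "ff" (len 2) => palindrome
Longest palindromic substring: "dd" with length 2

2


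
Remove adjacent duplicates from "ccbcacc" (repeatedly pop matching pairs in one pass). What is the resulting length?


Input: ccbcacc
Stack-based adjacent duplicate removal:
  Read 'c': push. Stack: c
  Read 'c': matches stack top 'c' => pop. Stack: (empty)
  Read 'b': push. Stack: b
  Read 'c': push. Stack: bc
  Read 'a': push. Stack: bca
  Read 'c': push. Stack: bcac
  Read 'c': matches stack top 'c' => pop. Stack: bca
Final stack: "bca" (length 3)

3


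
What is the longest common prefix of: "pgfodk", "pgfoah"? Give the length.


Words: pgfodk, pgfoah
  Position 0: all 'p' => match
  Position 1: all 'g' => match
  Position 2: all 'f' => match
  Position 3: all 'o' => match
  Position 4: ('d', 'a') => mismatch, stop
LCP = "pgfo" (length 4)

4


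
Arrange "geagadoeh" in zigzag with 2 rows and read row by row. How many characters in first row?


Zigzag "geagadoeh" into 2 rows:
Placing characters:
  'g' => row 0
  'e' => row 1
  'a' => row 0
  'g' => row 1
  'a' => row 0
  'd' => row 1
  'o' => row 0
  'e' => row 1
  'h' => row 0
Rows:
  Row 0: "gaaoh"
  Row 1: "egde"
First row length: 5

5


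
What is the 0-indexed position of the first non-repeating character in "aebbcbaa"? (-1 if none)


Input: aebbcbaa
Character frequencies:
  'a': 3
  'b': 3
  'c': 1
  'e': 1
Scanning left to right for freq == 1:
  Position 0 ('a'): freq=3, skip
  Position 1 ('e'): unique! => answer = 1

1


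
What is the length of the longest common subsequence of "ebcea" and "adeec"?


LCS of "ebcea" and "adeec"
DP table:
           a    d    e    e    c
      0    0    0    0    0    0
  e   0    0    0    1    1    1
  b   0    0    0    1    1    1
  c   0    0    0    1    1    2
  e   0    0    0    1    2    2
  a   0    1    1    1    2    2
LCS length = dp[5][5] = 2

2


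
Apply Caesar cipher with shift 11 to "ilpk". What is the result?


Caesar cipher: shift "ilpk" by 11
  'i' (pos 8) + 11 = pos 19 = 't'
  'l' (pos 11) + 11 = pos 22 = 'w'
  'p' (pos 15) + 11 = pos 0 = 'a'
  'k' (pos 10) + 11 = pos 21 = 'v'
Result: twav

twav


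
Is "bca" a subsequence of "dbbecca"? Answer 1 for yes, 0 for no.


Check if "bca" is a subsequence of "dbbecca"
Greedy scan:
  Position 0 ('d'): no match needed
  Position 1 ('b'): matches sub[0] = 'b'
  Position 2 ('b'): no match needed
  Position 3 ('e'): no match needed
  Position 4 ('c'): matches sub[1] = 'c'
  Position 5 ('c'): no match needed
  Position 6 ('a'): matches sub[2] = 'a'
All 3 characters matched => is a subsequence

1


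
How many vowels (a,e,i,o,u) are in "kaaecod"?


Input: kaaecod
Checking each character:
  'k' at position 0: consonant
  'a' at position 1: vowel (running total: 1)
  'a' at position 2: vowel (running total: 2)
  'e' at position 3: vowel (running total: 3)
  'c' at position 4: consonant
  'o' at position 5: vowel (running total: 4)
  'd' at position 6: consonant
Total vowels: 4

4


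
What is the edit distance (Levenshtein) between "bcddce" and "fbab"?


Computing edit distance: "bcddce" -> "fbab"
DP table:
           f    b    a    b
      0    1    2    3    4
  b   1    1    1    2    3
  c   2    2    2    2    3
  d   3    3    3    3    3
  d   4    4    4    4    4
  c   5    5    5    5    5
  e   6    6    6    6    6
Edit distance = dp[6][4] = 6

6


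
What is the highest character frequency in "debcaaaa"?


Input: debcaaaa
Character counts:
  'a': 4
  'b': 1
  'c': 1
  'd': 1
  'e': 1
Maximum frequency: 4

4


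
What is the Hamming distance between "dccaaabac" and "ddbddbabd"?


Comparing "dccaaabac" and "ddbddbabd" position by position:
  Position 0: 'd' vs 'd' => same
  Position 1: 'c' vs 'd' => differ
  Position 2: 'c' vs 'b' => differ
  Position 3: 'a' vs 'd' => differ
  Position 4: 'a' vs 'd' => differ
  Position 5: 'a' vs 'b' => differ
  Position 6: 'b' vs 'a' => differ
  Position 7: 'a' vs 'b' => differ
  Position 8: 'c' vs 'd' => differ
Total differences (Hamming distance): 8

8


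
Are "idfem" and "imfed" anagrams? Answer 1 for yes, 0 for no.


Strings: "idfem", "imfed"
Sorted first:  defim
Sorted second: defim
Sorted forms match => anagrams

1


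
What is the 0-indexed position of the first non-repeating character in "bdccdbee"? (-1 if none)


Input: bdccdbee
Character frequencies:
  'b': 2
  'c': 2
  'd': 2
  'e': 2
Scanning left to right for freq == 1:
  Position 0 ('b'): freq=2, skip
  Position 1 ('d'): freq=2, skip
  Position 2 ('c'): freq=2, skip
  Position 3 ('c'): freq=2, skip
  Position 4 ('d'): freq=2, skip
  Position 5 ('b'): freq=2, skip
  Position 6 ('e'): freq=2, skip
  Position 7 ('e'): freq=2, skip
  No unique character found => answer = -1

-1


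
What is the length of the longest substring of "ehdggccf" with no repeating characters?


Input: "ehdggccf"
Sliding window (track last position of each char):
  Position 0 ('e'): window [0,0] length 1 -- new best
  Position 1 ('h'): window [0,1] length 2 -- new best
  Position 2 ('d'): window [0,2] length 3 -- new best
  Position 3 ('g'): window [0,3] length 4 -- new best
  Position 4 ('g'): repeat (last at 3), move window start to 4
  Position 4 ('g'): window [4,4] length 1
  Position 5 ('c'): window [4,5] length 2
  Position 6 ('c'): repeat (last at 5), move window start to 6
  Position 6 ('c'): window [6,6] length 1
  Position 7 ('f'): window [6,7] length 2
Longest substring with no repeats: "ehdg" with length 4

4


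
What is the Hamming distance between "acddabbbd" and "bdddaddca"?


Comparing "acddabbbd" and "bdddaddca" position by position:
  Position 0: 'a' vs 'b' => differ
  Position 1: 'c' vs 'd' => differ
  Position 2: 'd' vs 'd' => same
  Position 3: 'd' vs 'd' => same
  Position 4: 'a' vs 'a' => same
  Position 5: 'b' vs 'd' => differ
  Position 6: 'b' vs 'd' => differ
  Position 7: 'b' vs 'c' => differ
  Position 8: 'd' vs 'a' => differ
Total differences (Hamming distance): 6

6


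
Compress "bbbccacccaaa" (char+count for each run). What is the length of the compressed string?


Input: bbbccacccaaa
Runs:
  'b' x 3 => "b3"
  'c' x 2 => "c2"
  'a' x 1 => "a1"
  'c' x 3 => "c3"
  'a' x 3 => "a3"
Compressed: "b3c2a1c3a3"
Compressed length: 10

10


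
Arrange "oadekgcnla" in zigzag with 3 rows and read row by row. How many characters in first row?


Zigzag "oadekgcnla" into 3 rows:
Placing characters:
  'o' => row 0
  'a' => row 1
  'd' => row 2
  'e' => row 1
  'k' => row 0
  'g' => row 1
  'c' => row 2
  'n' => row 1
  'l' => row 0
  'a' => row 1
Rows:
  Row 0: "okl"
  Row 1: "aegna"
  Row 2: "dc"
First row length: 3

3


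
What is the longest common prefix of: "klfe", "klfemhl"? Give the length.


Words: klfe, klfemhl
  Position 0: all 'k' => match
  Position 1: all 'l' => match
  Position 2: all 'f' => match
  Position 3: all 'e' => match
LCP = "klfe" (length 4)

4


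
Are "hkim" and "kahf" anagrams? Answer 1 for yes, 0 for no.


Strings: "hkim", "kahf"
Sorted first:  hikm
Sorted second: afhk
Differ at position 0: 'h' vs 'a' => not anagrams

0


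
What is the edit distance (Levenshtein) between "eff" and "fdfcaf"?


Computing edit distance: "eff" -> "fdfcaf"
DP table:
           f    d    f    c    a    f
      0    1    2    3    4    5    6
  e   1    1    2    3    4    5    6
  f   2    1    2    2    3    4    5
  f   3    2    2    2    3    4    4
Edit distance = dp[3][6] = 4

4


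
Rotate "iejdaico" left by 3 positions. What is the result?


Input: "iejdaico", rotate left by 3
First 3 characters: "iej"
Remaining characters: "daico"
Concatenate remaining + first: "daico" + "iej" = "daicoiej"

daicoiej


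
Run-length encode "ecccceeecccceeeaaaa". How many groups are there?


Input: ecccceeecccceeeaaaa
Scanning for consecutive runs:
  Group 1: 'e' x 1 (positions 0-0)
  Group 2: 'c' x 4 (positions 1-4)
  Group 3: 'e' x 3 (positions 5-7)
  Group 4: 'c' x 4 (positions 8-11)
  Group 5: 'e' x 3 (positions 12-14)
  Group 6: 'a' x 4 (positions 15-18)
Total groups: 6

6


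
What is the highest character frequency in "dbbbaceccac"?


Input: dbbbaceccac
Character counts:
  'a': 2
  'b': 3
  'c': 4
  'd': 1
  'e': 1
Maximum frequency: 4

4


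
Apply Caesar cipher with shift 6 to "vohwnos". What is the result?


Caesar cipher: shift "vohwnos" by 6
  'v' (pos 21) + 6 = pos 1 = 'b'
  'o' (pos 14) + 6 = pos 20 = 'u'
  'h' (pos 7) + 6 = pos 13 = 'n'
  'w' (pos 22) + 6 = pos 2 = 'c'
  'n' (pos 13) + 6 = pos 19 = 't'
  'o' (pos 14) + 6 = pos 20 = 'u'
  's' (pos 18) + 6 = pos 24 = 'y'
Result: bunctuy

bunctuy


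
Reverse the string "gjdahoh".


Input: gjdahoh
Reading characters right to left:
  Position 6: 'h'
  Position 5: 'o'
  Position 4: 'h'
  Position 3: 'a'
  Position 2: 'd'
  Position 1: 'j'
  Position 0: 'g'
Reversed: hohadjg

hohadjg


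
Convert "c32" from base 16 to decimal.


Input: "c32" in base 16
Positional expansion:
  Digit 'c' (value 12) x 16^2 = 3072
  Digit '3' (value 3) x 16^1 = 48
  Digit '2' (value 2) x 16^0 = 2
Sum = 3122

3122


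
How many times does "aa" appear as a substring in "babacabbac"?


Searching for "aa" in "babacabbac"
Scanning each position:
  Position 0: "ba" => no
  Position 1: "ab" => no
  Position 2: "ba" => no
  Position 3: "ac" => no
  Position 4: "ca" => no
  Position 5: "ab" => no
  Position 6: "bb" => no
  Position 7: "ba" => no
  Position 8: "ac" => no
Total occurrences: 0

0


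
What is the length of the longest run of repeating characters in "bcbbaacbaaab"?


Input: "bcbbaacbaaab"
Scanning for longest run:
  Position 1 ('c'): new char, reset run to 1
  Position 2 ('b'): new char, reset run to 1
  Position 3 ('b'): continues run of 'b', length=2
  Position 4 ('a'): new char, reset run to 1
  Position 5 ('a'): continues run of 'a', length=2
  Position 6 ('c'): new char, reset run to 1
  Position 7 ('b'): new char, reset run to 1
  Position 8 ('a'): new char, reset run to 1
  Position 9 ('a'): continues run of 'a', length=2
  Position 10 ('a'): continues run of 'a', length=3
  Position 11 ('b'): new char, reset run to 1
Longest run: 'a' with length 3

3


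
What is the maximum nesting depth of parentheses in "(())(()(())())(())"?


Input: "(())(()(())())(())"
Tracking depth:
  Position 0 '(': depth becomes 1
  Position 1 '(': depth becomes 2
  Position 2 ')': depth becomes 1
  Position 3 ')': depth becomes 0
  Position 4 '(': depth becomes 1
  Position 5 '(': depth becomes 2
  Position 6 ')': depth becomes 1
  Position 7 '(': depth becomes 2
  Position 8 '(': depth becomes 3
  Position 9 ')': depth becomes 2
  Position 10 ')': depth becomes 1
  Position 11 '(': depth becomes 2
  Position 12 ')': depth becomes 1
  Position 13 ')': depth becomes 0
  Position 14 '(': depth becomes 1
  Position 15 '(': depth becomes 2
  Position 16 ')': depth becomes 1
  Position 17 ')': depth becomes 0
Maximum depth reached: 3

3


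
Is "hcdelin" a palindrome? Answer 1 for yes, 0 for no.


Input: hcdelin
Reversed: niledch
  Compare pos 0 ('h') with pos 6 ('n'): MISMATCH
  Compare pos 1 ('c') with pos 5 ('i'): MISMATCH
  Compare pos 2 ('d') with pos 4 ('l'): MISMATCH
Result: not a palindrome

0


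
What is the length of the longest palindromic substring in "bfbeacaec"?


Input: "bfbeacaec"
Checking substrings for palindromes:
  [3:8] "eacae" (len 5) => palindrome
  [0:3] "bfb" (len 3) => palindrome
  [4:7] "aca" (len 3) => palindrome
Longest palindromic substring: "eacae" with length 5

5


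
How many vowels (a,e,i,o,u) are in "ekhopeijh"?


Input: ekhopeijh
Checking each character:
  'e' at position 0: vowel (running total: 1)
  'k' at position 1: consonant
  'h' at position 2: consonant
  'o' at position 3: vowel (running total: 2)
  'p' at position 4: consonant
  'e' at position 5: vowel (running total: 3)
  'i' at position 6: vowel (running total: 4)
  'j' at position 7: consonant
  'h' at position 8: consonant
Total vowels: 4

4


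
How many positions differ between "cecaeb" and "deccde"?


Comparing "cecaeb" and "deccde" position by position:
  Position 0: 'c' vs 'd' => DIFFER
  Position 1: 'e' vs 'e' => same
  Position 2: 'c' vs 'c' => same
  Position 3: 'a' vs 'c' => DIFFER
  Position 4: 'e' vs 'd' => DIFFER
  Position 5: 'b' vs 'e' => DIFFER
Positions that differ: 4

4


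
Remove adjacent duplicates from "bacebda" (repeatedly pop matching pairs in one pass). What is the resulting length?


Input: bacebda
Stack-based adjacent duplicate removal:
  Read 'b': push. Stack: b
  Read 'a': push. Stack: ba
  Read 'c': push. Stack: bac
  Read 'e': push. Stack: bace
  Read 'b': push. Stack: baceb
  Read 'd': push. Stack: bacebd
  Read 'a': push. Stack: bacebda
Final stack: "bacebda" (length 7)

7


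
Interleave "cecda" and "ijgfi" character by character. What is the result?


Interleaving "cecda" and "ijgfi":
  Position 0: 'c' from first, 'i' from second => "ci"
  Position 1: 'e' from first, 'j' from second => "ej"
  Position 2: 'c' from first, 'g' from second => "cg"
  Position 3: 'd' from first, 'f' from second => "df"
  Position 4: 'a' from first, 'i' from second => "ai"
Result: ciejcgdfai

ciejcgdfai


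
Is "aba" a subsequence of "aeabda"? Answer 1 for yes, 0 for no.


Check if "aba" is a subsequence of "aeabda"
Greedy scan:
  Position 0 ('a'): matches sub[0] = 'a'
  Position 1 ('e'): no match needed
  Position 2 ('a'): no match needed
  Position 3 ('b'): matches sub[1] = 'b'
  Position 4 ('d'): no match needed
  Position 5 ('a'): matches sub[2] = 'a'
All 3 characters matched => is a subsequence

1


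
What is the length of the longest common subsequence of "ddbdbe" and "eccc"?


LCS of "ddbdbe" and "eccc"
DP table:
           e    c    c    c
      0    0    0    0    0
  d   0    0    0    0    0
  d   0    0    0    0    0
  b   0    0    0    0    0
  d   0    0    0    0    0
  b   0    0    0    0    0
  e   0    1    1    1    1
LCS length = dp[6][4] = 1

1


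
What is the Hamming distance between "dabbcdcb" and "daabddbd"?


Comparing "dabbcdcb" and "daabddbd" position by position:
  Position 0: 'd' vs 'd' => same
  Position 1: 'a' vs 'a' => same
  Position 2: 'b' vs 'a' => differ
  Position 3: 'b' vs 'b' => same
  Position 4: 'c' vs 'd' => differ
  Position 5: 'd' vs 'd' => same
  Position 6: 'c' vs 'b' => differ
  Position 7: 'b' vs 'd' => differ
Total differences (Hamming distance): 4

4


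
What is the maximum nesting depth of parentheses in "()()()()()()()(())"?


Input: "()()()()()()()(())"
Tracking depth:
  Position 0 '(': depth becomes 1
  Position 1 ')': depth becomes 0
  Position 2 '(': depth becomes 1
  Position 3 ')': depth becomes 0
  Position 4 '(': depth becomes 1
  Position 5 ')': depth becomes 0
  Position 6 '(': depth becomes 1
  Position 7 ')': depth becomes 0
  Position 8 '(': depth becomes 1
  Position 9 ')': depth becomes 0
  Position 10 '(': depth becomes 1
  Position 11 ')': depth becomes 0
  Position 12 '(': depth becomes 1
  Position 13 ')': depth becomes 0
  Position 14 '(': depth becomes 1
  Position 15 '(': depth becomes 2
  Position 16 ')': depth becomes 1
  Position 17 ')': depth becomes 0
Maximum depth reached: 2

2


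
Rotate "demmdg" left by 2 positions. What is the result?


Input: "demmdg", rotate left by 2
First 2 characters: "de"
Remaining characters: "mmdg"
Concatenate remaining + first: "mmdg" + "de" = "mmdgde"

mmdgde


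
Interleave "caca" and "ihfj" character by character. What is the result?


Interleaving "caca" and "ihfj":
  Position 0: 'c' from first, 'i' from second => "ci"
  Position 1: 'a' from first, 'h' from second => "ah"
  Position 2: 'c' from first, 'f' from second => "cf"
  Position 3: 'a' from first, 'j' from second => "aj"
Result: ciahcfaj

ciahcfaj


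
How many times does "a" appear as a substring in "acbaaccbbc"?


Searching for "a" in "acbaaccbbc"
Scanning each position:
  Position 0: "a" => MATCH
  Position 1: "c" => no
  Position 2: "b" => no
  Position 3: "a" => MATCH
  Position 4: "a" => MATCH
  Position 5: "c" => no
  Position 6: "c" => no
  Position 7: "b" => no
  Position 8: "b" => no
  Position 9: "c" => no
Total occurrences: 3

3


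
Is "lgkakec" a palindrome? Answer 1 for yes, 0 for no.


Input: lgkakec
Reversed: cekakgl
  Compare pos 0 ('l') with pos 6 ('c'): MISMATCH
  Compare pos 1 ('g') with pos 5 ('e'): MISMATCH
  Compare pos 2 ('k') with pos 4 ('k'): match
Result: not a palindrome

0


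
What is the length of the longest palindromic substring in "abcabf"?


Input: "abcabf"
Checking substrings for palindromes:
  No multi-char palindromic substrings found
Longest palindromic substring: "a" with length 1

1


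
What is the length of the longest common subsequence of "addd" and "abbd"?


LCS of "addd" and "abbd"
DP table:
           a    b    b    d
      0    0    0    0    0
  a   0    1    1    1    1
  d   0    1    1    1    2
  d   0    1    1    1    2
  d   0    1    1    1    2
LCS length = dp[4][4] = 2

2


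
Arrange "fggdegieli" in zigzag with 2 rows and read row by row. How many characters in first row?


Zigzag "fggdegieli" into 2 rows:
Placing characters:
  'f' => row 0
  'g' => row 1
  'g' => row 0
  'd' => row 1
  'e' => row 0
  'g' => row 1
  'i' => row 0
  'e' => row 1
  'l' => row 0
  'i' => row 1
Rows:
  Row 0: "fgeil"
  Row 1: "gdgei"
First row length: 5

5


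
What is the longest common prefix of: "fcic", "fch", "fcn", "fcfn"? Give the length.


Words: fcic, fch, fcn, fcfn
  Position 0: all 'f' => match
  Position 1: all 'c' => match
  Position 2: ('i', 'h', 'n', 'f') => mismatch, stop
LCP = "fc" (length 2)

2


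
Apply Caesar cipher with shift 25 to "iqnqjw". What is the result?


Caesar cipher: shift "iqnqjw" by 25
  'i' (pos 8) + 25 = pos 7 = 'h'
  'q' (pos 16) + 25 = pos 15 = 'p'
  'n' (pos 13) + 25 = pos 12 = 'm'
  'q' (pos 16) + 25 = pos 15 = 'p'
  'j' (pos 9) + 25 = pos 8 = 'i'
  'w' (pos 22) + 25 = pos 21 = 'v'
Result: hpmpiv

hpmpiv


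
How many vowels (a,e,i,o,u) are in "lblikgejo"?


Input: lblikgejo
Checking each character:
  'l' at position 0: consonant
  'b' at position 1: consonant
  'l' at position 2: consonant
  'i' at position 3: vowel (running total: 1)
  'k' at position 4: consonant
  'g' at position 5: consonant
  'e' at position 6: vowel (running total: 2)
  'j' at position 7: consonant
  'o' at position 8: vowel (running total: 3)
Total vowels: 3

3


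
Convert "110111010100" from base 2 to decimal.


Input: "110111010100" in base 2
Positional expansion:
  Digit '1' (value 1) x 2^11 = 2048
  Digit '1' (value 1) x 2^10 = 1024
  Digit '0' (value 0) x 2^9 = 0
  Digit '1' (value 1) x 2^8 = 256
  Digit '1' (value 1) x 2^7 = 128
  Digit '1' (value 1) x 2^6 = 64
  Digit '0' (value 0) x 2^5 = 0
  Digit '1' (value 1) x 2^4 = 16
  Digit '0' (value 0) x 2^3 = 0
  Digit '1' (value 1) x 2^2 = 4
  Digit '0' (value 0) x 2^1 = 0
  Digit '0' (value 0) x 2^0 = 0
Sum = 3540

3540


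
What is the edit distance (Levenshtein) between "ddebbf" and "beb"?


Computing edit distance: "ddebbf" -> "beb"
DP table:
           b    e    b
      0    1    2    3
  d   1    1    2    3
  d   2    2    2    3
  e   3    3    2    3
  b   4    3    3    2
  b   5    4    4    3
  f   6    5    5    4
Edit distance = dp[6][3] = 4

4


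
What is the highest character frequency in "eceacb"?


Input: eceacb
Character counts:
  'a': 1
  'b': 1
  'c': 2
  'e': 2
Maximum frequency: 2

2


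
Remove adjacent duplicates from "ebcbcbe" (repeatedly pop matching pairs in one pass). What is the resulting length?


Input: ebcbcbe
Stack-based adjacent duplicate removal:
  Read 'e': push. Stack: e
  Read 'b': push. Stack: eb
  Read 'c': push. Stack: ebc
  Read 'b': push. Stack: ebcb
  Read 'c': push. Stack: ebcbc
  Read 'b': push. Stack: ebcbcb
  Read 'e': push. Stack: ebcbcbe
Final stack: "ebcbcbe" (length 7)

7


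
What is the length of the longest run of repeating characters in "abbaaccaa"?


Input: "abbaaccaa"
Scanning for longest run:
  Position 1 ('b'): new char, reset run to 1
  Position 2 ('b'): continues run of 'b', length=2
  Position 3 ('a'): new char, reset run to 1
  Position 4 ('a'): continues run of 'a', length=2
  Position 5 ('c'): new char, reset run to 1
  Position 6 ('c'): continues run of 'c', length=2
  Position 7 ('a'): new char, reset run to 1
  Position 8 ('a'): continues run of 'a', length=2
Longest run: 'b' with length 2

2


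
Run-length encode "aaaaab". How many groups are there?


Input: aaaaab
Scanning for consecutive runs:
  Group 1: 'a' x 5 (positions 0-4)
  Group 2: 'b' x 1 (positions 5-5)
Total groups: 2

2


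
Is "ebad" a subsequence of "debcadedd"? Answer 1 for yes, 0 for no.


Check if "ebad" is a subsequence of "debcadedd"
Greedy scan:
  Position 0 ('d'): no match needed
  Position 1 ('e'): matches sub[0] = 'e'
  Position 2 ('b'): matches sub[1] = 'b'
  Position 3 ('c'): no match needed
  Position 4 ('a'): matches sub[2] = 'a'
  Position 5 ('d'): matches sub[3] = 'd'
  Position 6 ('e'): no match needed
  Position 7 ('d'): no match needed
  Position 8 ('d'): no match needed
All 4 characters matched => is a subsequence

1


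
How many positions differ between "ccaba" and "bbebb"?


Comparing "ccaba" and "bbebb" position by position:
  Position 0: 'c' vs 'b' => DIFFER
  Position 1: 'c' vs 'b' => DIFFER
  Position 2: 'a' vs 'e' => DIFFER
  Position 3: 'b' vs 'b' => same
  Position 4: 'a' vs 'b' => DIFFER
Positions that differ: 4

4


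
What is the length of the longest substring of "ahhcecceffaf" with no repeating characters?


Input: "ahhcecceffaf"
Sliding window (track last position of each char):
  Position 0 ('a'): window [0,0] length 1 -- new best
  Position 1 ('h'): window [0,1] length 2 -- new best
  Position 2 ('h'): repeat (last at 1), move window start to 2
  Position 2 ('h'): window [2,2] length 1
  Position 3 ('c'): window [2,3] length 2
  Position 4 ('e'): window [2,4] length 3 -- new best
  Position 5 ('c'): repeat (last at 3), move window start to 4
  Position 5 ('c'): window [4,5] length 2
  Position 6 ('c'): repeat (last at 5), move window start to 6
  Position 6 ('c'): window [6,6] length 1
  Position 7 ('e'): window [6,7] length 2
  Position 8 ('f'): window [6,8] length 3
  Position 9 ('f'): repeat (last at 8), move window start to 9
  Position 9 ('f'): window [9,9] length 1
  Position 10 ('a'): window [9,10] length 2
  Position 11 ('f'): repeat (last at 9), move window start to 10
  Position 11 ('f'): window [10,11] length 2
Longest substring with no repeats: "hce" with length 3

3


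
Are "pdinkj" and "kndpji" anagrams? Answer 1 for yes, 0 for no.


Strings: "pdinkj", "kndpji"
Sorted first:  dijknp
Sorted second: dijknp
Sorted forms match => anagrams

1


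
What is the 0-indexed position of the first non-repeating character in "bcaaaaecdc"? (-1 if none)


Input: bcaaaaecdc
Character frequencies:
  'a': 4
  'b': 1
  'c': 3
  'd': 1
  'e': 1
Scanning left to right for freq == 1:
  Position 0 ('b'): unique! => answer = 0

0


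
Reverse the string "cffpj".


Input: cffpj
Reading characters right to left:
  Position 4: 'j'
  Position 3: 'p'
  Position 2: 'f'
  Position 1: 'f'
  Position 0: 'c'
Reversed: jpffc

jpffc


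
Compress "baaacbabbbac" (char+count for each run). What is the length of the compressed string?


Input: baaacbabbbac
Runs:
  'b' x 1 => "b1"
  'a' x 3 => "a3"
  'c' x 1 => "c1"
  'b' x 1 => "b1"
  'a' x 1 => "a1"
  'b' x 3 => "b3"
  'a' x 1 => "a1"
  'c' x 1 => "c1"
Compressed: "b1a3c1b1a1b3a1c1"
Compressed length: 16

16


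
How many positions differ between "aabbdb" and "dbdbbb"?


Comparing "aabbdb" and "dbdbbb" position by position:
  Position 0: 'a' vs 'd' => DIFFER
  Position 1: 'a' vs 'b' => DIFFER
  Position 2: 'b' vs 'd' => DIFFER
  Position 3: 'b' vs 'b' => same
  Position 4: 'd' vs 'b' => DIFFER
  Position 5: 'b' vs 'b' => same
Positions that differ: 4

4


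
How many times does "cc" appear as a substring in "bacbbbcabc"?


Searching for "cc" in "bacbbbcabc"
Scanning each position:
  Position 0: "ba" => no
  Position 1: "ac" => no
  Position 2: "cb" => no
  Position 3: "bb" => no
  Position 4: "bb" => no
  Position 5: "bc" => no
  Position 6: "ca" => no
  Position 7: "ab" => no
  Position 8: "bc" => no
Total occurrences: 0

0


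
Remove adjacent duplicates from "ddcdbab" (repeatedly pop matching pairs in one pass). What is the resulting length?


Input: ddcdbab
Stack-based adjacent duplicate removal:
  Read 'd': push. Stack: d
  Read 'd': matches stack top 'd' => pop. Stack: (empty)
  Read 'c': push. Stack: c
  Read 'd': push. Stack: cd
  Read 'b': push. Stack: cdb
  Read 'a': push. Stack: cdba
  Read 'b': push. Stack: cdbab
Final stack: "cdbab" (length 5)

5


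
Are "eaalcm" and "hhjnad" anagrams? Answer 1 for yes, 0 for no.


Strings: "eaalcm", "hhjnad"
Sorted first:  aacelm
Sorted second: adhhjn
Differ at position 1: 'a' vs 'd' => not anagrams

0


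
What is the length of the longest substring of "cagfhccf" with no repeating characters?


Input: "cagfhccf"
Sliding window (track last position of each char):
  Position 0 ('c'): window [0,0] length 1 -- new best
  Position 1 ('a'): window [0,1] length 2 -- new best
  Position 2 ('g'): window [0,2] length 3 -- new best
  Position 3 ('f'): window [0,3] length 4 -- new best
  Position 4 ('h'): window [0,4] length 5 -- new best
  Position 5 ('c'): repeat (last at 0), move window start to 1
  Position 5 ('c'): window [1,5] length 5
  Position 6 ('c'): repeat (last at 5), move window start to 6
  Position 6 ('c'): window [6,6] length 1
  Position 7 ('f'): window [6,7] length 2
Longest substring with no repeats: "cagfh" with length 5

5


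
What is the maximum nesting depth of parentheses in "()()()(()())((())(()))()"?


Input: "()()()(()())((())(()))()"
Tracking depth:
  Position 0 '(': depth becomes 1
  Position 1 ')': depth becomes 0
  Position 2 '(': depth becomes 1
  Position 3 ')': depth becomes 0
  Position 4 '(': depth becomes 1
  Position 5 ')': depth becomes 0
  Position 6 '(': depth becomes 1
  Position 7 '(': depth becomes 2
  Position 8 ')': depth becomes 1
  Position 9 '(': depth becomes 2
  Position 10 ')': depth becomes 1
  Position 11 ')': depth becomes 0
  Position 12 '(': depth becomes 1
  Position 13 '(': depth becomes 2
  Position 14 '(': depth becomes 3
  Position 15 ')': depth becomes 2
  Position 16 ')': depth becomes 1
  Position 17 '(': depth becomes 2
  Position 18 '(': depth becomes 3
  Position 19 ')': depth becomes 2
  Position 20 ')': depth becomes 1
  Position 21 ')': depth becomes 0
  Position 22 '(': depth becomes 1
  Position 23 ')': depth becomes 0
Maximum depth reached: 3

3


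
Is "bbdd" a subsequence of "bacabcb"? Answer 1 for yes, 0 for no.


Check if "bbdd" is a subsequence of "bacabcb"
Greedy scan:
  Position 0 ('b'): matches sub[0] = 'b'
  Position 1 ('a'): no match needed
  Position 2 ('c'): no match needed
  Position 3 ('a'): no match needed
  Position 4 ('b'): matches sub[1] = 'b'
  Position 5 ('c'): no match needed
  Position 6 ('b'): no match needed
Only matched 2/4 characters => not a subsequence

0


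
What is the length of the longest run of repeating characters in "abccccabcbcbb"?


Input: "abccccabcbcbb"
Scanning for longest run:
  Position 1 ('b'): new char, reset run to 1
  Position 2 ('c'): new char, reset run to 1
  Position 3 ('c'): continues run of 'c', length=2
  Position 4 ('c'): continues run of 'c', length=3
  Position 5 ('c'): continues run of 'c', length=4
  Position 6 ('a'): new char, reset run to 1
  Position 7 ('b'): new char, reset run to 1
  Position 8 ('c'): new char, reset run to 1
  Position 9 ('b'): new char, reset run to 1
  Position 10 ('c'): new char, reset run to 1
  Position 11 ('b'): new char, reset run to 1
  Position 12 ('b'): continues run of 'b', length=2
Longest run: 'c' with length 4

4


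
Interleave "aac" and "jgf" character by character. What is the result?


Interleaving "aac" and "jgf":
  Position 0: 'a' from first, 'j' from second => "aj"
  Position 1: 'a' from first, 'g' from second => "ag"
  Position 2: 'c' from first, 'f' from second => "cf"
Result: ajagcf

ajagcf


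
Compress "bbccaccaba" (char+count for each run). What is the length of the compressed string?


Input: bbccaccaba
Runs:
  'b' x 2 => "b2"
  'c' x 2 => "c2"
  'a' x 1 => "a1"
  'c' x 2 => "c2"
  'a' x 1 => "a1"
  'b' x 1 => "b1"
  'a' x 1 => "a1"
Compressed: "b2c2a1c2a1b1a1"
Compressed length: 14

14


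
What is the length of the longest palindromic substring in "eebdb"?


Input: "eebdb"
Checking substrings for palindromes:
  [2:5] "bdb" (len 3) => palindrome
  [0:2] "ee" (len 2) => palindrome
Longest palindromic substring: "bdb" with length 3

3


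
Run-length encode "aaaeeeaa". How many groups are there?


Input: aaaeeeaa
Scanning for consecutive runs:
  Group 1: 'a' x 3 (positions 0-2)
  Group 2: 'e' x 3 (positions 3-5)
  Group 3: 'a' x 2 (positions 6-7)
Total groups: 3

3


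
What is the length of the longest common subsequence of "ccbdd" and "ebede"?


LCS of "ccbdd" and "ebede"
DP table:
           e    b    e    d    e
      0    0    0    0    0    0
  c   0    0    0    0    0    0
  c   0    0    0    0    0    0
  b   0    0    1    1    1    1
  d   0    0    1    1    2    2
  d   0    0    1    1    2    2
LCS length = dp[5][5] = 2

2


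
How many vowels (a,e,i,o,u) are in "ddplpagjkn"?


Input: ddplpagjkn
Checking each character:
  'd' at position 0: consonant
  'd' at position 1: consonant
  'p' at position 2: consonant
  'l' at position 3: consonant
  'p' at position 4: consonant
  'a' at position 5: vowel (running total: 1)
  'g' at position 6: consonant
  'j' at position 7: consonant
  'k' at position 8: consonant
  'n' at position 9: consonant
Total vowels: 1

1
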